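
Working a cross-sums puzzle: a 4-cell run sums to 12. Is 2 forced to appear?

Yes

Every partition of 12 into 4 distinct digits includes 2: {1,2,3,6}, {1,2,4,5}.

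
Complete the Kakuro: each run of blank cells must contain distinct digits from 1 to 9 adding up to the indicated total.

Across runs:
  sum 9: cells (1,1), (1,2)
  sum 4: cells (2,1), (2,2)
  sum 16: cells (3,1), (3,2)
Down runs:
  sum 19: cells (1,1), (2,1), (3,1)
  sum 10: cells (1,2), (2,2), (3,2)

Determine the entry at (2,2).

4 in 2 cells must be {1,3}; 16 in 2 cells must be {7,9}.
The 4 across and the 19 down share only 3, so (2,1) = 3.
(2,2) = 4 − 3 = 1 completes the 4 across.
Given what's placed, (3,2) must be 7 to fit the 16 across and 10 down.
(1,1) = 7: the only remaining digit allowed by both the 9 across and the 19 down.
(1,2) = 9 − 7 = 2 completes the 9 across.
(3,1) = 16 − 7 = 9 completes the 16 across.

1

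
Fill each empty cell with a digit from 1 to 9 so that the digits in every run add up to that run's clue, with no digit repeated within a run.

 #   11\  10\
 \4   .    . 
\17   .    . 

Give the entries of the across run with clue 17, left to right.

4 in 2 cells must be {1,3}; 17 in 2 cells must be {8,9}.
The 4 across and the 11 down share only 3, so R1C1 = 3.
R1C2 = 4 − 3 = 1 completes the 4 across.
R2C1 = 11 − 3 = 8 completes the 11 down.
R2C2 = 17 − 8 = 9 completes the 17 across.

8, 9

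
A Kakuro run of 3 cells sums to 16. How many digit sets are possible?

8

3 distinct digits from 1–9 sum between 6 and 24.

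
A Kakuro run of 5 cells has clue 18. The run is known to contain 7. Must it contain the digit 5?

The only way to make 18 from 5 distinct digits under that restriction is {1,2,3,5,7}, which contains 5.

Yes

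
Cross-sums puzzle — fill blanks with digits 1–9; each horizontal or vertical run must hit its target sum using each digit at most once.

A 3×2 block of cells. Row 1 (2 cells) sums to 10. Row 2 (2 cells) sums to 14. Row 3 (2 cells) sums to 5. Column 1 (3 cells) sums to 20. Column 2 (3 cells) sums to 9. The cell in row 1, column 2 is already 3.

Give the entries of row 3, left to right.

(1,1) = 10 − 3 = 7 completes the 10 across.
(2,2) = 5: the only remaining digit allowed by both the 14 across and the 9 down.
Given what's placed, (3,1) must be 4 to fit the 5 across and 20 down.
(3,2) = 5 − 4 = 1 completes the 5 across.
(2,1) = 14 − 5 = 9 completes the 14 across.

4, 1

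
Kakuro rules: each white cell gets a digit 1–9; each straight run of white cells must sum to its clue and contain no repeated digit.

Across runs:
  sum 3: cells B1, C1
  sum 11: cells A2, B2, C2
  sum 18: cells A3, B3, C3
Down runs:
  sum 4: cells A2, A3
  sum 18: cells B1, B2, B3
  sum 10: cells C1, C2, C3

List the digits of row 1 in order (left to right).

2 1

3 in 2 cells must be {1,2}; 4 in 2 cells must be {1,3}.
Nothing is forced directly, so branch on A2, whose candidates are 1 or 3. If A2 = 3: that forces A3 = 1, after which C3 would have to be in {8,9} for the 18 across but in {1,2,3,4,5,6,7} for the 10 down — contradiction. So A2 = 1.
A3 = 4 − 1 = 3 completes the 4 down.
Nothing is forced directly, so branch on B1, whose candidates are 1 or 2. If B1 = 1: that forces C1 = 2, B2 = 8, after which C2 would have to be in {2} for the 11 across but in {1,3,5,7} for the 10 down — contradiction. So B1 = 2.
C1 = 3 − 2 = 1 completes the 3 across.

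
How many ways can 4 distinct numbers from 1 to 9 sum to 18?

11

4 distinct digits from 1–9 sum between 10 and 30.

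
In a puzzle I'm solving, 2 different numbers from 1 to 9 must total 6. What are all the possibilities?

{1,5}; {2,4}

2 distinct digits from 1–9 sum between 3 and 17.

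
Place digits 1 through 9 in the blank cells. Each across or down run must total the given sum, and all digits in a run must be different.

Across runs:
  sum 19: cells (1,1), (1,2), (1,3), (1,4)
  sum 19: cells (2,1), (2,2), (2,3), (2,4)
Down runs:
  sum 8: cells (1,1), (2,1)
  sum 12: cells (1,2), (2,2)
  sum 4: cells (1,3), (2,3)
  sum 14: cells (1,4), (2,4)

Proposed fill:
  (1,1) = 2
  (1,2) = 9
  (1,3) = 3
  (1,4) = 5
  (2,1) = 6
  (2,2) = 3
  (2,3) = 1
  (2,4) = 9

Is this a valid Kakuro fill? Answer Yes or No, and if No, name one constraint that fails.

Yes

Across: 2+9+3+5=19; 6+3+1+9=19. Down: 2+6=8; 9+3=12; 3+1=4; 5+9=14. No digit repeats within any run.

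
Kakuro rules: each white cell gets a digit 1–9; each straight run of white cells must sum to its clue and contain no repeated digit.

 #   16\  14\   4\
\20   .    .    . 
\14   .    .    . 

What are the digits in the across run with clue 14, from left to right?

7 6 1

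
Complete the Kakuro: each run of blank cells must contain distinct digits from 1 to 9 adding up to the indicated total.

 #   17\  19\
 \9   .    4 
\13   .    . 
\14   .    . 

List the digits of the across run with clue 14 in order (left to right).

R1C1 = 9 − 4 = 5 completes the 9 across.
Nothing is forced directly, so branch on R3C1, whose candidates are 8 or 9. If R3C1 = 9: then R2C1 would have to be in {4,5,6,7,8,9} for the 13 across but in {3} for the 17 down — contradiction. So R3C1 = 8.
R2C1 = 17 − 13 = 4 completes the 17 down.
R2C2 = 13 − 4 = 9 completes the 13 across.
R3C2 = 14 − 8 = 6 completes the 14 across.

8, 6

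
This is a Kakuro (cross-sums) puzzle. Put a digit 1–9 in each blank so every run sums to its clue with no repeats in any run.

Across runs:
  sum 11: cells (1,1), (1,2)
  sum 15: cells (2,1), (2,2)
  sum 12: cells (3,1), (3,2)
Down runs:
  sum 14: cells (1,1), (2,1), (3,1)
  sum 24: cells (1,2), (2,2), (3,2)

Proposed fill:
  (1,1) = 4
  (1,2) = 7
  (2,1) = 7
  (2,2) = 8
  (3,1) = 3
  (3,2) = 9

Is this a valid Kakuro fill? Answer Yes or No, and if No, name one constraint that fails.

Across: 4+7=11; 7+8=15; 3+9=12. Down: 4+7+3=14; 7+8+9=24. No digit repeats within any run.

Yes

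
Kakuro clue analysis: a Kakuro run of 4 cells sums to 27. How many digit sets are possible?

3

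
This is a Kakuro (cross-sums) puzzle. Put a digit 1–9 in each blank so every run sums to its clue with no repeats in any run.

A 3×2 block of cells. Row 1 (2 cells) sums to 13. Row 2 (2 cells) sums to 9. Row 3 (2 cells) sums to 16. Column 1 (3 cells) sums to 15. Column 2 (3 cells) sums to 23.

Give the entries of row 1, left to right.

16 in 2 cells must be {7,9}; 23 in 3 cells must be {6,8,9}.
The 16 across and the 23 down share only 9, so (3,2) = 9.
(3,1) = 16 − 9 = 7 completes the 16 across.
Nothing is forced directly, so branch on (1,1), whose candidates are 5 or 6. If (1,1) = 6: then (1,2) would have to be in {7} for the 13 across but in {6,8} for the 23 down — contradiction. So (1,1) = 5.
(1,2) = 13 − 5 = 8 completes the 13 across.
(2,1) = 15 − 12 = 3 completes the 15 down.
(2,2) = 9 − 3 = 6 completes the 9 across.

5, 8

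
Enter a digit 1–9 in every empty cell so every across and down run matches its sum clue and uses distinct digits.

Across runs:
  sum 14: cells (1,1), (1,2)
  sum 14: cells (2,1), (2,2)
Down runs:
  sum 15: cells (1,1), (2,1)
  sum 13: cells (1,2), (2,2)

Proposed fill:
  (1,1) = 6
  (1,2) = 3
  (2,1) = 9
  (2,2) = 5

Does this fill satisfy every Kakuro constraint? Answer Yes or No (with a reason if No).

No — the down run (1,2)–(2,2) sums to 8, not 13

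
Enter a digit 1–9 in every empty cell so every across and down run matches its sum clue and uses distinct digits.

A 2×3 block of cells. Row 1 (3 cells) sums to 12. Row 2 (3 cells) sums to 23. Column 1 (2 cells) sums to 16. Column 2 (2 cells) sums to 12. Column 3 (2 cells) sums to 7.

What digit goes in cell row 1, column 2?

4

23 in 3 cells must be {6,8,9}; 16 in 2 cells must be {7,9}.
The 23 across and the 16 down share only 9, so (2,1) = 9.
Given what's placed, (2,2) must be 8 to fit the 23 across and 12 down.
(2,3) = 23 − 17 = 6 completes the 23 across.
(1,1) = 16 − 9 = 7 completes the 16 down.
(1,2) = 12 − 8 = 4 completes the 12 down.
(1,3) = 12 − 11 = 1 completes the 12 across.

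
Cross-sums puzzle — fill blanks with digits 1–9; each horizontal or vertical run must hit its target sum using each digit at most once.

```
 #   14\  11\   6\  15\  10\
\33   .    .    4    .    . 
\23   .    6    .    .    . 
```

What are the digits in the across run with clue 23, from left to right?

R1C2 = 11 − 6 = 5 completes the 11 down.
R2C3 = 6 − 4 = 2 completes the 6 down.
Nothing is forced directly, so branch on R1C1, whose candidates are 8 or 9. If R1C1 = 8: then R2C1 would have to be in {1,3,4,5,7,8,9} for the 23 across but in {6} for the 14 down — contradiction. So R1C1 = 9.
R2C1 = 14 − 9 = 5 completes the 14 down.
Nothing is forced directly, so branch on R2C4, whose candidates are 7 or 9. If R2C4 = 9: then R1C4 would have to be in {7,8} for the 33 across but in {6} for the 15 down — contradiction. So R2C4 = 7.
R1C4 = 15 − 7 = 8 completes the 15 down.
R1C5 = 33 − 26 = 7 completes the 33 across.
R2C5 = 23 − 20 = 3 completes the 23 across.

5, 6, 2, 7, 3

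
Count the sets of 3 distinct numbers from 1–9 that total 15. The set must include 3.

3 distinct digits from 1–9 sum between 6 and 24.
Keeping only sets containing 3.
Enumerating: {3,4,8}, {3,5,7}.

2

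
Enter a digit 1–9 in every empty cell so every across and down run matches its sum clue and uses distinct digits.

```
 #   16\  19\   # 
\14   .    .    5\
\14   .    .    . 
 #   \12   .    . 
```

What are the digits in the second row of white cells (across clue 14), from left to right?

7 6 1

16 in 2 cells must be {7,9}.
The 14 across and the 16 down share only 9, so R1C1 = 9.
R1C2 = 14 − 9 = 5 completes the 14 across.
R2C1 = 16 − 9 = 7 completes the 16 down.
R2C2 = 6: the only remaining digit allowed by both the 14 across and the 19 down.
R2C3 = 14 − 13 = 1 completes the 14 across.
R3C2 = 19 − 11 = 8 completes the 19 down.
R3C3 = 12 − 8 = 4 completes the 12 across.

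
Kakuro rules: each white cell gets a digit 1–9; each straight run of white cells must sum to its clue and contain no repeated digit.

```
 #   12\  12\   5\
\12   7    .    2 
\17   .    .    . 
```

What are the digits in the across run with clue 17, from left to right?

5, 9, 3

R1C2 = 12 − 9 = 3 completes the 12 across.
R2C1 = 12 − 7 = 5 completes the 12 down.
R2C2 = 12 − 3 = 9 completes the 12 down.
R2C3 = 17 − 14 = 3 completes the 17 across.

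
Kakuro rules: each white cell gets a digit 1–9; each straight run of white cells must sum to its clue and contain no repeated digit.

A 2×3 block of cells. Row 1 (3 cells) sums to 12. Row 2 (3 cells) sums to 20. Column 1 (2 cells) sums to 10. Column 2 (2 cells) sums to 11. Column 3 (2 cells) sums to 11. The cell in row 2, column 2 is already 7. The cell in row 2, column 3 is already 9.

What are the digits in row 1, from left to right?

(1,2) = 11 − 7 = 4 completes the 11 down.
(1,3) = 11 − 9 = 2 completes the 11 down.
(2,1) = 20 − 16 = 4 completes the 20 across.
(1,1) = 12 − 6 = 6 completes the 12 across.

6 4 2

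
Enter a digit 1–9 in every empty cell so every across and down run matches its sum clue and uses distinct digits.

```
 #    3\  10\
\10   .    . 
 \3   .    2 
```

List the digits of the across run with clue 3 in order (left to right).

3 in 2 cells must be {1,2}.
R1C2 = 10 − 2 = 8 completes the 10 down.
R2C1 = 3 − 2 = 1 completes the 3 across.
R1C1 = 10 − 8 = 2 completes the 10 across.

1, 2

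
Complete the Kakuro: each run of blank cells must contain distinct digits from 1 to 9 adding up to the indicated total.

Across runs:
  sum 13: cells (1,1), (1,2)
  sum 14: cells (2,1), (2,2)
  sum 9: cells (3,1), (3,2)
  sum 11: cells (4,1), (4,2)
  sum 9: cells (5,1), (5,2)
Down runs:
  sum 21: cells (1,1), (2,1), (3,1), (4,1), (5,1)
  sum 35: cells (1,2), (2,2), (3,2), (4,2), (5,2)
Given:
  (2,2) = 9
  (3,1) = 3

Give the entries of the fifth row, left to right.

1 8

35 in 5 cells must be {5,6,7,8,9}.
(2,1) = 14 − 9 = 5 completes the 14 across.
(3,2) = 9 − 3 = 6 completes the 9 across.
No cell is forced outright now. (1,1) can only be 4 or 7 or 8 (the digits allowed by both its 13 across and its 21 down). If (1,1) = 4: then (1,2) would have to be in {9} for the 13 across but in {5,7,8} for the 35 down — contradiction. If (1,1) = 7: then (1,2) would have to be in {6} for the 13 across but in {5,7,8} for the 35 down — contradiction. So (1,1) = 8.
(1,2) = 13 − 8 = 5 completes the 13 across.
Given what's placed, (4,1) must be 4 to fit the 11 across and 21 down.
(4,2) = 11 − 4 = 7 completes the 11 across.
(5,1) = 21 − 20 = 1 completes the 21 down.
(5,2) = 9 − 1 = 8 completes the 9 across.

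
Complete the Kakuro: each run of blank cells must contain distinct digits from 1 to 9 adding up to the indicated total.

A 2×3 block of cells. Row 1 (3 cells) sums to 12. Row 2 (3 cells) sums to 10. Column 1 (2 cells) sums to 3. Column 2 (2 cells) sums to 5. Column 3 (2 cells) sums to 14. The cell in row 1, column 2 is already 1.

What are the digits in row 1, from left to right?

3 in 2 cells must be {1,2}.
(1,1) = 2: the only remaining digit allowed by both the 12 across and the 3 down.
(1,3) = 12 − 3 = 9 completes the 12 across.
(2,1) = 3 − 2 = 1 completes the 3 down.
(2,2) = 5 − 1 = 4 completes the 5 down.
(2,3) = 10 − 5 = 5 completes the 10 across.

2 1 9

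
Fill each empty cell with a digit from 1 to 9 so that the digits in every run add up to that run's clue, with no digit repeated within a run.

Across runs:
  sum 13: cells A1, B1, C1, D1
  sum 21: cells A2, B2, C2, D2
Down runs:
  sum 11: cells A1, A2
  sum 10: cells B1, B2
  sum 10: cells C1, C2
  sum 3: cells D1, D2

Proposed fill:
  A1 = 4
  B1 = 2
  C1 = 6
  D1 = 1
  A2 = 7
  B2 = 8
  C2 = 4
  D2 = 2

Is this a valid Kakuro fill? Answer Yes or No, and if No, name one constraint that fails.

Yes

Across: 4+2+6+1=13; 7+8+4+2=21. Down: 4+7=11; 2+8=10; 6+4=10; 1+2=3. No digit repeats within any run.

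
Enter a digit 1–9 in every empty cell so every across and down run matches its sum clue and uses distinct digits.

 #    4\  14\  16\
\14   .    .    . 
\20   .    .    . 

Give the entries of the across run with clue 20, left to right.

3 8 9

4 in 2 cells must be {1,3}; 16 in 2 cells must be {7,9}.
The 20 across and the 4 down share only 3, so R2C1 = 3.
Given what's placed, R2C3 must be 9 to fit the 20 across and 16 down.
R1C1 = 4 − 3 = 1 completes the 4 down.
R1C3 = 16 − 9 = 7 completes the 16 down.
R2C2 = 20 − 12 = 8 completes the 20 across.
R1C2 = 14 − 8 = 6 completes the 14 across.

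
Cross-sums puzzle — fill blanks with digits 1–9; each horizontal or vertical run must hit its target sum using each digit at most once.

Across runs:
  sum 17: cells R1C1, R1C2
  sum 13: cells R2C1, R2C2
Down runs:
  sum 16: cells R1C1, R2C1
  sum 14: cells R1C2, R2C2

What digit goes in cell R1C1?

9

17 in 2 cells must be {8,9}; 16 in 2 cells must be {7,9}.
The 17 across and the 16 down share only 9, so R1C1 = 9.
R1C2 = 17 − 9 = 8 completes the 17 across.
R2C1 = 16 − 9 = 7 completes the 16 down.
R2C2 = 13 − 7 = 6 completes the 13 across.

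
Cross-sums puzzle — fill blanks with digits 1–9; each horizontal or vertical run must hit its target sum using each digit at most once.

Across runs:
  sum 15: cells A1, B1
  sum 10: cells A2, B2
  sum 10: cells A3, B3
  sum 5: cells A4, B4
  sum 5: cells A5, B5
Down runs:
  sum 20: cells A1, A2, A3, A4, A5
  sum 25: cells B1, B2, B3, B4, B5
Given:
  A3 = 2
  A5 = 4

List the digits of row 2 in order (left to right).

7, 3

B3 = 10 − 2 = 8 completes the 10 across.
B5 = 5 − 4 = 1 completes the 5 across.
Nothing is forced directly, so branch on A4, whose candidates are 1 or 3. If A4 = 3: that forces A1 = 6, B1 = 9, after which A2 would have to be in {1,2,3,4,6,7,8,9} for the 10 across but in {5} for the 20 down — contradiction. So A4 = 1.
B4 = 5 − 1 = 4 completes the 5 across.
No cell is forced outright now. B1 can only be 7 or 9 (the digits allowed by both its 15 across and its 25 down). If B1 = 7: that forces A1 = 8, after which A2 would have to be in {1,2,3,4,6,7,8,9} for the 10 across but in {5} for the 20 down — contradiction. So B1 = 9.
A1 = 15 − 9 = 6 completes the 15 across.
A2 = 20 − 13 = 7 completes the 20 down.
B2 = 10 − 7 = 3 completes the 10 across.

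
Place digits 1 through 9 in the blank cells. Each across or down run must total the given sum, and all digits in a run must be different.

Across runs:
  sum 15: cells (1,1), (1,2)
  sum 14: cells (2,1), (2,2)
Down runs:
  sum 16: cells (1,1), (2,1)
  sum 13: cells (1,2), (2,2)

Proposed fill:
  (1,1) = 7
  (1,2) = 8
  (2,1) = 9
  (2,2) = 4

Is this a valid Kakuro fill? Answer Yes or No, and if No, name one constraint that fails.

No — the down run (1,2)–(2,2) sums to 12, not 13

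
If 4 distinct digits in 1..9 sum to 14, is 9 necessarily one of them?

No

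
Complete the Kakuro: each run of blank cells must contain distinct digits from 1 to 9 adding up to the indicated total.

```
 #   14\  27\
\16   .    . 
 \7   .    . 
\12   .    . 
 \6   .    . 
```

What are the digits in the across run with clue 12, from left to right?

4, 8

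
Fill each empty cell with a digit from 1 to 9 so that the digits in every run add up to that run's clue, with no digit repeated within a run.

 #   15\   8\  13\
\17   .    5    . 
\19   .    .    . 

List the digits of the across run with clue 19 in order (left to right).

R2C2 = 8 − 5 = 3 completes the 8 down.
Nothing is forced directly, so branch on R1C1, whose candidates are 8 or 9. If R1C1 = 9: then R1C3 would have to be in {3} for the 17 across but in {4,5,6,7,8,9} for the 13 down — contradiction. So R1C1 = 8.
R1C3 = 17 − 13 = 4 completes the 17 across.
R2C1 = 15 − 8 = 7 completes the 15 down.
R2C3 = 19 − 10 = 9 completes the 19 across.

7 3 9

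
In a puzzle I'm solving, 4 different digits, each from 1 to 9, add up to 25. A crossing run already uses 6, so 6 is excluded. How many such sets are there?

3

4 distinct digits from 1–9 sum between 10 and 30.
Dropping sets that contain 6.
Enumerating: {1,7,8,9}, {3,5,8,9}, {4,5,7,9}.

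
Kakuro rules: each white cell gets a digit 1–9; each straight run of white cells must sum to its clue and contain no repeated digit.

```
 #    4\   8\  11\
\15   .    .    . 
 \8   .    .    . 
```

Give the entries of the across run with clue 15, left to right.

3, 5, 7

4 in 2 cells must be {1,3}.
Nothing is forced directly, so branch on R1C1, whose candidates are 1 or 3. If R1C1 = 1: that forces R2C1 = 3, R2C2 = 1, R2C3 = 4, after which R1C2 would have to be in {5,6,8,9} for the 15 across but in {7} for the 8 down — contradiction. So R1C1 = 3.
R2C1 = 4 − 3 = 1 completes the 4 down.
Nothing is forced directly, so branch on R1C2, whose candidates are 5 or 7. If R1C2 = 7: that forces R1C3 = 5, after which R2C2 would have to be in {2,3,4,5} for the 8 across but in {1} for the 8 down — contradiction. So R1C2 = 5.
R1C3 = 15 − 8 = 7 completes the 15 across.
R2C2 = 8 − 5 = 3 completes the 8 down.
R2C3 = 8 − 4 = 4 completes the 8 across.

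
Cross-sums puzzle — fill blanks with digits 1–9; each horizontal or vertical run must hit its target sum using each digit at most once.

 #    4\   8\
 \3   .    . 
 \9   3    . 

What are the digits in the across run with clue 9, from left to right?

3, 6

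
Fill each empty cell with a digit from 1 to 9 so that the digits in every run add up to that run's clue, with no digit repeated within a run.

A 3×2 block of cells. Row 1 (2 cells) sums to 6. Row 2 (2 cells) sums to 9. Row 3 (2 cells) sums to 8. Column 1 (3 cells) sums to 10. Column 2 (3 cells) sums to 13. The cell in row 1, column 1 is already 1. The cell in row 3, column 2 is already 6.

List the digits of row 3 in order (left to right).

2, 6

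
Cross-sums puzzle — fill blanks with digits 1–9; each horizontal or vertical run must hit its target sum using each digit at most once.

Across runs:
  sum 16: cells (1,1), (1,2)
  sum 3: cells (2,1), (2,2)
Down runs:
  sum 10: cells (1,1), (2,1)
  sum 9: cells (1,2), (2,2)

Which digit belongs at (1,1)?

9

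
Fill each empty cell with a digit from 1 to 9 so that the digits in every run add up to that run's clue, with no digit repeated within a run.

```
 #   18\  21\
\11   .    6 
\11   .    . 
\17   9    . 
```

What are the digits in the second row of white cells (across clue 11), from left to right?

17 in 2 cells must be {8,9}.
R1C1 = 11 − 6 = 5 completes the 11 across.
R2C1 = 18 − 14 = 4 completes the 18 down.
R2C2 = 11 − 4 = 7 completes the 11 across.
R3C2 = 17 − 9 = 8 completes the 17 across.

4, 7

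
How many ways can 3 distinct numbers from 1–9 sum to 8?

2

3 distinct digits from 1–9 sum between 6 and 24.
Enumerating: {1,2,5}, {1,3,4}.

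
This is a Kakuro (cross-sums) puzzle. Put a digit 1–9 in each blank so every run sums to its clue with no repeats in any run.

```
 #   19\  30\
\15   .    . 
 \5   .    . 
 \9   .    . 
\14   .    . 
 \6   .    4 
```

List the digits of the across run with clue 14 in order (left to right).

5, 9

R5C1 = 6 − 4 = 2 completes the 6 across.
No cell is forced outright now. R2C2 can only be 2 or 3 (the digits allowed by both its 5 across and its 30 down). If R2C2 = 3: then R2C1 would have to be in {2} for the 5 across but in {1,3,4,5,6,7,8,9} for the 19 down — contradiction. So R2C2 = 2.
R2C1 = 5 − 2 = 3 completes the 5 across.
No cell is forced outright now. R3C2 can only be 7 or 8 (the digits allowed by both its 9 across and its 30 down). If R3C2 = 7: then R3C1 would have to be in {2} for the 9 across but in {1,4,5,6,7,8,9} for the 19 down — contradiction. So R3C2 = 8.
R3C1 = 9 − 8 = 1 completes the 9 across.
R4C2 = 9: the only remaining digit allowed by both the 14 across and the 30 down.
R1C2 = 30 − 23 = 7 completes the 30 down.
R4C1 = 14 − 9 = 5 completes the 14 across.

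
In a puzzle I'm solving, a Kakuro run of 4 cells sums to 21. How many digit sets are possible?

11

4 distinct digits from 1–9 sum between 10 and 30.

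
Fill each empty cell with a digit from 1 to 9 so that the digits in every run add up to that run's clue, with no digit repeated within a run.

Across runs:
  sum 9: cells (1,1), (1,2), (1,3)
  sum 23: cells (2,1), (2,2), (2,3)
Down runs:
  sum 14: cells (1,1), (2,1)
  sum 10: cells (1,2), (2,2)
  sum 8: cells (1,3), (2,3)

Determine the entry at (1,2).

23 in 3 cells must be {6,8,9}.
The 23 across and the 8 down share only 6, so (2,3) = 6.
(1,3) = 8 − 6 = 2 completes the 8 down.
Given what's placed, (1,1) must be 6 to fit the 9 across and 14 down.
(1,2) = 9 − 8 = 1 completes the 9 across.
(2,1) = 14 − 6 = 8 completes the 14 down.
(2,2) = 23 − 14 = 9 completes the 23 across.

1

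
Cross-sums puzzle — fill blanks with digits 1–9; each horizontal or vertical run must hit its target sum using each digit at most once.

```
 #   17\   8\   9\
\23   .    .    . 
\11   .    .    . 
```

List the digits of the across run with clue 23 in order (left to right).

9 6 8

23 in 3 cells must be {6,8,9}; 17 in 2 cells must be {8,9}.
The 23 across and the 8 down share only 6, so R1C2 = 6.
Given what's placed, R1C3 must be 8 to fit the 23 across and 9 down.
R2C1 = 8: only digit in both the 11-across and 17-down candidate sets.
R2C2 = 8 − 6 = 2 completes the 8 down.
R2C3 = 11 − 10 = 1 completes the 11 across.
R1C1 = 23 − 14 = 9 completes the 23 across.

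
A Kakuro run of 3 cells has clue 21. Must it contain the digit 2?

No

Counterexample: {4,8,9} sums to 21 without using 2.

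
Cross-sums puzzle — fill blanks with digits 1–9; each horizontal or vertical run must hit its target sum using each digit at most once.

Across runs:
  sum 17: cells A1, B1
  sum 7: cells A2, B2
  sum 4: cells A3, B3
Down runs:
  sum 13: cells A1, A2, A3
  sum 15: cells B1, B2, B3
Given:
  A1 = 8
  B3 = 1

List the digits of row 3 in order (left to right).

3 1

17 in 2 cells must be {8,9}; 4 in 2 cells must be {1,3}.
B1 = 17 − 8 = 9 completes the 17 across.
B2 = 15 − 10 = 5 completes the 15 down.
A3 = 4 − 1 = 3 completes the 4 across.
A2 = 7 − 5 = 2 completes the 7 across.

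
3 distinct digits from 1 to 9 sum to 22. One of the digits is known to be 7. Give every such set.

{6,7,9}

3 distinct digits from 1–9 sum between 6 and 24.
Keeping only sets containing 7.
Only one set works: {6,7,9}.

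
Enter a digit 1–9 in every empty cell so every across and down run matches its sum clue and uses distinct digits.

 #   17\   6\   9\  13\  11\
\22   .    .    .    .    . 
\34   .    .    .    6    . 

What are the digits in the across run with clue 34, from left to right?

9, 4, 8, 6, 7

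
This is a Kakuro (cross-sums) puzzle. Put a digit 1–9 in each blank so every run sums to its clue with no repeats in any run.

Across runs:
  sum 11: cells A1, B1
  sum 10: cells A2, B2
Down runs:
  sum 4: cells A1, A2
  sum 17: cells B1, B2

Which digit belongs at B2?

4 in 2 cells must be {1,3}; 17 in 2 cells must be {8,9}.
The 11 across and the 4 down share only 3, so A1 = 3.
B1 = 11 − 3 = 8 completes the 11 across.
A2 = 4 − 3 = 1 completes the 4 down.
B2 = 10 − 1 = 9 completes the 10 across.

9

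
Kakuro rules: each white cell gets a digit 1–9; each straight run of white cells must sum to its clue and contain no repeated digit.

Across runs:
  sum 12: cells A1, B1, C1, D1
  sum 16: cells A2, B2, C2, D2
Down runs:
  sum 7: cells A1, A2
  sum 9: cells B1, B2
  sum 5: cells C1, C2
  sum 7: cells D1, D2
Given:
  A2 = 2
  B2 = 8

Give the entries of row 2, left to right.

2 8 1 5

A1 = 7 − 2 = 5 completes the 7 down.
B1 = 9 − 8 = 1 completes the 9 down.
C2 = 1: the only remaining digit allowed by both the 16 across and the 5 down.
D2 = 16 − 11 = 5 completes the 16 across.
C1 = 5 − 1 = 4 completes the 5 down.
D1 = 12 − 10 = 2 completes the 12 across.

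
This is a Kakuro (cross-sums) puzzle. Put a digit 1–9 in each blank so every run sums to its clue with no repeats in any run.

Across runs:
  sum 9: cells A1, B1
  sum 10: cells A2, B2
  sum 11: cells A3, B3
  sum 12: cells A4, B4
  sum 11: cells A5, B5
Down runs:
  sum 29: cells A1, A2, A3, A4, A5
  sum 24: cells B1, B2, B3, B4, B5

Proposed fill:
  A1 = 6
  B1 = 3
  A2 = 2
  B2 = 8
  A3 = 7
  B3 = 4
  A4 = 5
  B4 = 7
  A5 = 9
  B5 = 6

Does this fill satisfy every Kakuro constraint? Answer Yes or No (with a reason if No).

No — the across run A5–B5 sums to 15, not 11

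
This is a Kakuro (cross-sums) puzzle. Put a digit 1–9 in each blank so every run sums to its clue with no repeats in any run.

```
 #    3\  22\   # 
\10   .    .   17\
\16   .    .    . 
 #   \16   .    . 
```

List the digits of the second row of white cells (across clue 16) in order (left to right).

2 6 8

16 in 2 cells must be {7,9}; 3 in 2 cells must be {1,2}; 17 in 2 cells must be {8,9}.
The 16 across and the 17 down share only 9, so R3C3 = 9.
R2C3 = 17 − 9 = 8 completes the 17 down.
R3C2 = 16 − 9 = 7 completes the 16 across.
R2C2 = 6: the only remaining digit allowed by both the 16 across and the 22 down.
R1C2 = 22 − 13 = 9 completes the 22 down.
R2C1 = 16 − 14 = 2 completes the 16 across.
R1C1 = 10 − 9 = 1 completes the 10 across.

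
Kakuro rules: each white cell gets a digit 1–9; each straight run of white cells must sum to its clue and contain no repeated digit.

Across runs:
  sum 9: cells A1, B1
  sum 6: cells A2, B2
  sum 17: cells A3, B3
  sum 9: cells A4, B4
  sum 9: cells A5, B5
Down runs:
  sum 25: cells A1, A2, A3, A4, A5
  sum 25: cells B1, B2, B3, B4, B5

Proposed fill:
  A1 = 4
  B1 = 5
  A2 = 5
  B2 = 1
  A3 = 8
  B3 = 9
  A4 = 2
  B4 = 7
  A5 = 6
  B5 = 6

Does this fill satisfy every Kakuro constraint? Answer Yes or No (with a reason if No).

No — the down run B1–B5 sums to 28, not 25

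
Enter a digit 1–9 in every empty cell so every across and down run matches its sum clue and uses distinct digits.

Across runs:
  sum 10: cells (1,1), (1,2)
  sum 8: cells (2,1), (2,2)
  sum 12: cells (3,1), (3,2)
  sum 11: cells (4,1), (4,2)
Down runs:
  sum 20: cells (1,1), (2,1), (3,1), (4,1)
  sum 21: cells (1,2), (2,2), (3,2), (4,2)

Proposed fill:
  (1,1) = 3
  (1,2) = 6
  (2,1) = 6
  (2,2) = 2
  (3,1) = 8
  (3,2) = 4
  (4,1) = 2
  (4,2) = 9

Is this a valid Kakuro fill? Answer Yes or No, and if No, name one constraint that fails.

No — the down run (1,1)–(4,1) sums to 19, not 20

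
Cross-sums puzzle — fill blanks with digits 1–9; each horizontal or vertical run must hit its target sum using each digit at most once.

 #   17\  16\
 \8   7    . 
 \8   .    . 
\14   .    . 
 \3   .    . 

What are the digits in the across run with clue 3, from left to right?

3 in 2 cells must be {1,2}.
R1C2 = 8 − 7 = 1 completes the 8 across.
Given what's placed, R4C2 must be 2 to fit the 3 across and 16 down.
R4C1 = 3 − 2 = 1 completes the 3 across.
Nothing is forced directly, so branch on R3C1, whose candidates are 5 or 6. If R3C1 = 5: then R2C1 would have to be in {1,2,3,5,6,7} for the 8 across but in {4} for the 17 down — contradiction. So R3C1 = 6.
R2C1 = 17 − 14 = 3 completes the 17 down.
R2C2 = 8 − 3 = 5 completes the 8 across.
R3C2 = 14 − 6 = 8 completes the 14 across.

1 2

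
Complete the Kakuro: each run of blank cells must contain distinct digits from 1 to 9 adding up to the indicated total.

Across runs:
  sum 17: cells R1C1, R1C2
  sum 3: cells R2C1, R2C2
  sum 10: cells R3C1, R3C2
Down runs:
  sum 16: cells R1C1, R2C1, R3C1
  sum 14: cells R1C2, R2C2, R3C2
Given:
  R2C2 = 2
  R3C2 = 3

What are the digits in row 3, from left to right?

17 in 2 cells must be {8,9}; 3 in 2 cells must be {1,2}.
R1C2 = 14 − 5 = 9 completes the 14 down.
R2C1 = 3 − 2 = 1 completes the 3 across.
R3C1 = 10 − 3 = 7 completes the 10 across.
R1C1 = 17 − 9 = 8 completes the 17 across.

7, 3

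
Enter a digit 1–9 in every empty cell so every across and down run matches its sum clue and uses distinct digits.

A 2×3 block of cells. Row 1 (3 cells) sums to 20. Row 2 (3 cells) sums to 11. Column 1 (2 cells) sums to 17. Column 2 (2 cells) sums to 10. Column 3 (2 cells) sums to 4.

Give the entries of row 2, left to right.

17 in 2 cells must be {8,9}; 4 in 2 cells must be {1,3}.
The 20 across and the 4 down share only 3, so (1,3) = 3.
The 11 across and the 17 down share only 8, so (2,1) = 8.
(2,3) = 4 − 3 = 1 completes the 4 down.
(1,1) = 17 − 8 = 9 completes the 17 down.
(1,2) = 20 − 12 = 8 completes the 20 across.
(2,2) = 11 − 9 = 2 completes the 11 across.

8 2 1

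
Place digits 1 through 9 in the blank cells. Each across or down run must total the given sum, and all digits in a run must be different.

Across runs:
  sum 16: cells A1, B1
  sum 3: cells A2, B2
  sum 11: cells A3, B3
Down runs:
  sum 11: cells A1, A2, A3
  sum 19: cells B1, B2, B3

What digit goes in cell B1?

9

16 in 2 cells must be {7,9}; 3 in 2 cells must be {1,2}.
The 16 across and the 11 down share only 7, so A1 = 7.
B1 = 16 − 7 = 9 completes the 16 across.
Given what's placed, A2 must be 1 to fit the 3 across and 11 down.
B2 = 3 − 1 = 2 completes the 3 across.
A3 = 11 − 8 = 3 completes the 11 down.
B3 = 11 − 3 = 8 completes the 11 across.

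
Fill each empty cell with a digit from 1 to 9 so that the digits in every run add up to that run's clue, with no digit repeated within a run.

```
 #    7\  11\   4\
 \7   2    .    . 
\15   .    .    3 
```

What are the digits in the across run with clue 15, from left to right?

5 7 3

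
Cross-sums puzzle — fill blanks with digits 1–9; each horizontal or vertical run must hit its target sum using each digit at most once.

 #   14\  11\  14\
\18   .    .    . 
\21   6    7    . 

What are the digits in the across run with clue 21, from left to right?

R1C1 = 14 − 6 = 8 completes the 14 down.
R1C2 = 11 − 7 = 4 completes the 11 down.
R1C3 = 18 − 12 = 6 completes the 18 across.
R2C3 = 21 − 13 = 8 completes the 21 across.

6, 7, 8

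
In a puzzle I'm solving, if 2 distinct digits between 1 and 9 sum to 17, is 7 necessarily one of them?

No

The only way to make 17 from 2 distinct digits is {8,9}, which does not contain 7.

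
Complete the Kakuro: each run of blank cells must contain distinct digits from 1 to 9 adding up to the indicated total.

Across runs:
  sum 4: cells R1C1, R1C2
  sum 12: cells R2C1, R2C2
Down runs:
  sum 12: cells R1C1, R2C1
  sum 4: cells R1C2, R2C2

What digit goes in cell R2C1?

4 in 2 cells must be {1,3}.
The 4 across and the 12 down share only 3, so R1C1 = 3.
R1C2 = 4 − 3 = 1 completes the 4 across.
R2C1 = 12 − 3 = 9 completes the 12 down.
R2C2 = 12 − 9 = 3 completes the 12 across.

9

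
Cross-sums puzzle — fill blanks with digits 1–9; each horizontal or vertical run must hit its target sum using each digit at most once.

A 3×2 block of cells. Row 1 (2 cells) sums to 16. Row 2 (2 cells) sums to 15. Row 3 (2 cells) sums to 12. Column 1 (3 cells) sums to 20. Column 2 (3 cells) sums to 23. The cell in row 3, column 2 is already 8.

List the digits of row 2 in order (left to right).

9 6

16 in 2 cells must be {7,9}; 23 in 3 cells must be {6,8,9}.
Given what's placed, (1,2) must be 9 to fit the 16 across and 23 down.
(2,2) = 23 − 17 = 6 completes the 23 down.
(3,1) = 12 − 8 = 4 completes the 12 across.
(1,1) = 16 − 9 = 7 completes the 16 across.
(2,1) = 15 − 6 = 9 completes the 15 across.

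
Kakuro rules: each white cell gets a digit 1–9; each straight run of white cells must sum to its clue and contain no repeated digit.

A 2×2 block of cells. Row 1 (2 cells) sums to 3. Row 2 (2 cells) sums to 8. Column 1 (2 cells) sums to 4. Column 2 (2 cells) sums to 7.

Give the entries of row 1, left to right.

1, 2

3 in 2 cells must be {1,2}; 4 in 2 cells must be {1,3}.
The 3 across and the 4 down share only 1, so (1,1) = 1.
(1,2) = 3 − 1 = 2 completes the 3 across.
(2,1) = 4 − 1 = 3 completes the 4 down.
(2,2) = 8 − 3 = 5 completes the 8 across.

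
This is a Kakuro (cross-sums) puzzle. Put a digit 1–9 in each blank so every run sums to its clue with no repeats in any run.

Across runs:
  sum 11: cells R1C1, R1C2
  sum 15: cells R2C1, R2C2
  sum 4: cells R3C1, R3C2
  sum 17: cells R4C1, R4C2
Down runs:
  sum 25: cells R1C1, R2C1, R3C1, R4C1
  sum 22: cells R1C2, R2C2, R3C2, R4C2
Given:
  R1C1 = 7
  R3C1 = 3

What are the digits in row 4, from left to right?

9, 8

4 in 2 cells must be {1,3}; 17 in 2 cells must be {8,9}.
R1C2 = 11 − 7 = 4 completes the 11 across.
R3C2 = 4 − 3 = 1 completes the 4 across.
Given what's placed, R4C1 must be 9 to fit the 17 across and 25 down.
R4C2 = 17 − 9 = 8 completes the 17 across.
R2C1 = 25 − 19 = 6 completes the 25 down.
R2C2 = 15 − 6 = 9 completes the 15 across.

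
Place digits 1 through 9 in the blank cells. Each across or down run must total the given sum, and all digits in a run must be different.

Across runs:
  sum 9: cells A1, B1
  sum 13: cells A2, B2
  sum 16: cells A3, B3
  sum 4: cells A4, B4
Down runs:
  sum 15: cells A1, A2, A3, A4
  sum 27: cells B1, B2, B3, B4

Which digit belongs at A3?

16 in 2 cells must be {7,9}; 4 in 2 cells must be {1,3}.
Only 3 fits B4 under both its across sum 4 and down sum 27.
A4 = 4 − 3 = 1 completes the 4 across.
Nothing is forced directly, so branch on B1, whose candidates are 7 or 8. If B1 = 8: then A1 would have to be in {1} for the 9 across but in {2,3,4,5,6,7,8,9} for the 15 down — contradiction. So B1 = 7.
A1 = 9 − 7 = 2 completes the 9 across.
B3 = 9: the only remaining digit allowed by both the 16 across and the 27 down.
B2 = 27 − 19 = 8 completes the 27 down.
A3 = 16 − 9 = 7 completes the 16 across.

7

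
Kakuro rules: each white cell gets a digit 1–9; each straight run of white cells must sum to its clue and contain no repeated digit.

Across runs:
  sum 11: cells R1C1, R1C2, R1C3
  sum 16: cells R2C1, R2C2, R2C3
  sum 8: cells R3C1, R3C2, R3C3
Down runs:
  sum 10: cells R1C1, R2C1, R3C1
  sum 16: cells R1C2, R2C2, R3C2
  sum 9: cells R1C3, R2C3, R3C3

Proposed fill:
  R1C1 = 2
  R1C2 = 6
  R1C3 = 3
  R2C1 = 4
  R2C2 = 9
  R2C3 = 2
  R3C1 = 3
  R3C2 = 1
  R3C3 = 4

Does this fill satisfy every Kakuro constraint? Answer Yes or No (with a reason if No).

No — the across run R2C1–R2C3 sums to 15, not 16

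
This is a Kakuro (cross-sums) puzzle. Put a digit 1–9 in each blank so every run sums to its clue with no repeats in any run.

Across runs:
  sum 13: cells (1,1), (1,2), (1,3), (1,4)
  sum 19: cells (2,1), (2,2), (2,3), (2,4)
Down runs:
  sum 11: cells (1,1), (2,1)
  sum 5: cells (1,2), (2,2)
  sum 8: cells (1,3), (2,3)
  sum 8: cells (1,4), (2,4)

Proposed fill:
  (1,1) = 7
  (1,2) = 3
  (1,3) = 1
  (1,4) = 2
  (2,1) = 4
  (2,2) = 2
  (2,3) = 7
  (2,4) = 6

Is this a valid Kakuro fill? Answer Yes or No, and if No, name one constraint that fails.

Yes

Across: 7+3+1+2=13; 4+2+7+6=19. Down: 7+4=11; 3+2=5; 1+7=8; 2+6=8. No digit repeats within any run.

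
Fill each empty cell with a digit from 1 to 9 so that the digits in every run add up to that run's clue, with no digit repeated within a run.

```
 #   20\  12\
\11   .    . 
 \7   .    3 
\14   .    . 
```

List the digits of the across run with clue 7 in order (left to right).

4, 3

R2C1 = 7 − 3 = 4 completes the 7 across.
Given what's placed, R3C1 must be 9 to fit the 14 across and 20 down.
R3C2 = 14 − 9 = 5 completes the 14 across.
R1C1 = 20 − 13 = 7 completes the 20 down.
R1C2 = 11 − 7 = 4 completes the 11 across.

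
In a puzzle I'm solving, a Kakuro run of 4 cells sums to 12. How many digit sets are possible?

2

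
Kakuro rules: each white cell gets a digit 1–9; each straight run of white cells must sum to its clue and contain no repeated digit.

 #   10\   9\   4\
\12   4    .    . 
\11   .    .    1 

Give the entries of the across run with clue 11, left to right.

6 4 1

4 in 2 cells must be {1,3}.
R1C3 = 4 − 1 = 3 completes the 4 down.
R2C1 = 10 − 4 = 6 completes the 10 down.
R2C2 = 11 − 7 = 4 completes the 11 across.
R1C2 = 12 − 7 = 5 completes the 12 across.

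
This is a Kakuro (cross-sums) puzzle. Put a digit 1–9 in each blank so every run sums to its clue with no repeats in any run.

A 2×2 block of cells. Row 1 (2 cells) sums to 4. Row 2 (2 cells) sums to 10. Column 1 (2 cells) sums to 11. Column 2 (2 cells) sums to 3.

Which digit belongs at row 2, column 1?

4 in 2 cells must be {1,3}; 3 in 2 cells must be {1,2}.
The 4 across and the 11 down share only 3, so (1,1) = 3.
(1,2) = 4 − 3 = 1 completes the 4 across.
(2,1) = 11 − 3 = 8 completes the 11 down.
(2,2) = 10 − 8 = 2 completes the 10 across.

8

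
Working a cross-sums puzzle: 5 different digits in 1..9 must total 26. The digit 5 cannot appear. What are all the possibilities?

{1,2,6,8,9}; {1,3,6,7,9}; {1,4,6,7,8}; {2,3,4,8,9}; {2,3,6,7,8}

5 distinct digits from 1–9 sum between 15 and 35.
Dropping sets that contain 5.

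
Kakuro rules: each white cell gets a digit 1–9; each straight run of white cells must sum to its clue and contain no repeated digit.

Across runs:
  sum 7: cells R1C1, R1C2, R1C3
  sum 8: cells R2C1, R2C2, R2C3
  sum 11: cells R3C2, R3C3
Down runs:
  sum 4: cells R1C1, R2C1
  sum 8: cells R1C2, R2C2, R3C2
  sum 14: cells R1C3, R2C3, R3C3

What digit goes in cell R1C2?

4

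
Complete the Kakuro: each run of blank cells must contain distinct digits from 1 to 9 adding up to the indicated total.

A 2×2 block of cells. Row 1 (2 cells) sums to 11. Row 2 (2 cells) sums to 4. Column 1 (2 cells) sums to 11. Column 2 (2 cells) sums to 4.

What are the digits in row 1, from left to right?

4 in 2 cells must be {1,3}.
The 11 across and the 4 down share only 3, so (1,2) = 3.
The 4 across and the 11 down share only 3, so (2,1) = 3.
(2,2) = 4 − 3 = 1 completes the 4 across.
(1,1) = 11 − 3 = 8 completes the 11 across.

8 3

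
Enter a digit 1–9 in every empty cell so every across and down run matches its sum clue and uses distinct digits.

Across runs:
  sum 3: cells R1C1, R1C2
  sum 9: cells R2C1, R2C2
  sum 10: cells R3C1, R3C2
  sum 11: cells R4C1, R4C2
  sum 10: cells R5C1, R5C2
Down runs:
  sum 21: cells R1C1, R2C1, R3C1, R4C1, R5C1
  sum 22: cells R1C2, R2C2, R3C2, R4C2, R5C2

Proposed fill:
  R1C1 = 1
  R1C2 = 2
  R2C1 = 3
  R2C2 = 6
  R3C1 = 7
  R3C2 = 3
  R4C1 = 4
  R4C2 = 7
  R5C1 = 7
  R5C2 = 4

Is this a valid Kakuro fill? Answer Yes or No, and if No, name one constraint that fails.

No — the across run R5C1–R5C2 sums to 11, not 10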